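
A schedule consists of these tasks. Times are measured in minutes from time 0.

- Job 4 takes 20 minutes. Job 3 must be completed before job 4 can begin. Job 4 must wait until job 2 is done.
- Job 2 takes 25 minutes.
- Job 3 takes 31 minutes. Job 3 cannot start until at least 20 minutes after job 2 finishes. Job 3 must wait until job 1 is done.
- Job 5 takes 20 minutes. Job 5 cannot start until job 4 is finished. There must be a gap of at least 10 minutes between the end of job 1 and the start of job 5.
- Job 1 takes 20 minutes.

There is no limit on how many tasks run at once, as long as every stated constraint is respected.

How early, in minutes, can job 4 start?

Job 2 can start immediately at minute 0; it finishes at minute 25.
Job 1 can start immediately at minute 0; it finishes at minute 20.
Job 3 cannot start until job 2 (finishes minute 25, plus 20-minute gap → minute 45); job 1 (finishes minute 20). The controlling bound is minute 45, so job 3 finishes at 45 + 31 = minute 76.
Job 4 waits on job 3 (finishes minute 76); job 2 (finishes minute 25). The latest of these is minute 76, which is the earliest job 4 can start.

76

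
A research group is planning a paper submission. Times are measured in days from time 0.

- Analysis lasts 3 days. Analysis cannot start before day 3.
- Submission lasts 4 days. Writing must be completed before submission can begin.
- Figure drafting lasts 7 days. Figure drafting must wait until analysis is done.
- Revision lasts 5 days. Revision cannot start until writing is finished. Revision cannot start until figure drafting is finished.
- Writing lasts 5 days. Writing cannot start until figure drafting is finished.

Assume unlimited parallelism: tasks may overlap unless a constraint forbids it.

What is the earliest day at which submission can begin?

18

After its own release at day 3, analysis can start at day 3 and finishes at day 6.
Figure drafting cannot begin until analysis (finishes day 6). It runs from day 6 to 6 + 7 = day 13.
After figure drafting (finishes day 13), writing can start at day 13 and finishes at day 18.
Submission waits on writing (finishes day 18), so the earliest it can start is day 18.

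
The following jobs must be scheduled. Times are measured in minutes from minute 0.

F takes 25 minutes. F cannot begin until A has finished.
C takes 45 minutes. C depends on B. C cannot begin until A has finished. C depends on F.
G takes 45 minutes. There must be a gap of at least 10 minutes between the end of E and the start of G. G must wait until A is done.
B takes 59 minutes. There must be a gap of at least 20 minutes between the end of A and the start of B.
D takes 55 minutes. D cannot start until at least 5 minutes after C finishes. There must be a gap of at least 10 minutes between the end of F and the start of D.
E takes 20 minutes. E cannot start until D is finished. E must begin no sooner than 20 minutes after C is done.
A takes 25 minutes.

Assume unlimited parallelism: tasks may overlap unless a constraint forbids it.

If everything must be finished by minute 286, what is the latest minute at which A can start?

G has no dependents, so it just needs to finish by minute 286. Starting by 286 − 45 = minute 241 achieves that.
Since G (must start by minute 241, minus 10-minute gap → minute 231) depends on it, E must finish by minute 231. Backing off its 20-minute duration gives a latest start of minute 211.
Since E (must start by minute 211) depends on it, D must finish by minute 211. Backing off its 55-minute duration gives a latest start of minute 156.
C has several dependents: D (must start by minute 156, minus 5-minute gap → minute 151); E (must start by minute 211, minus 20-minute gap → minute 191). The earliest of those limits is minute 151, so C must start by 151 − 45 = minute 106.
B feeds into C (must start by minute 106); so B must finish by minute 106 and therefore start by minute 47.
For F: C (must start by minute 106); D (must start by minute 156, minus 10-minute gap → minute 146). The most restrictive is minute 106; with a 25-minute duration, F must start by minute 81.
For A: B (must start by minute 47, minus 20-minute gap → minute 27); C (must start by minute 106); F (must start by minute 81); G (must start by minute 241). The most restrictive is minute 27; with a 25-minute duration, A must start by minute 2.

2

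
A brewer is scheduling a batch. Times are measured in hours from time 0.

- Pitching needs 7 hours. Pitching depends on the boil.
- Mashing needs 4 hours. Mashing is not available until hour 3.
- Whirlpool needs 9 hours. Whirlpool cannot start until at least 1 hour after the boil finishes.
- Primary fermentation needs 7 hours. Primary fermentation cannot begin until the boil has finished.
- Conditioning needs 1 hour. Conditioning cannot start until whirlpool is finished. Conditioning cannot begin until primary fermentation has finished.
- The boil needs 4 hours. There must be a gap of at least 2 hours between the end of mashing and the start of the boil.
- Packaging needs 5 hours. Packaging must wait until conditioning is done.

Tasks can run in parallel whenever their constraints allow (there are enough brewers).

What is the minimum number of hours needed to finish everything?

Mashing waits on its own release at hour 3, so it starts at hour 3 and finishes at 3 + 4 = hour 7.
The boil waits on mashing (finishes hour 7, plus 2-hour gap → hour 9), so it starts at hour 9 and finishes at 9 + 4 = hour 13.
Primary fermentation waits on the boil (finishes hour 13), so it starts at hour 13 and finishes at 13 + 7 = hour 20.
After the boil (finishes hour 13), pitching can start at hour 13 and finishes at hour 20.
Whirlpool waits on the boil (finishes hour 13, plus 1-hour gap → hour 14), so it starts at hour 14 and finishes at 14 + 9 = hour 23.
Conditioning cannot start until whirlpool (finishes hour 23); primary fermentation (finishes hour 20). The controlling bound is hour 23, so conditioning finishes at 23 + 1 = hour 24.
Packaging waits on conditioning (finishes hour 24), so it starts at hour 24 and finishes at 24 + 5 = hour 29.
All tasks are finished once the last one completes. Finish times: Mashing at 7, The boil at 13, Whirlpool at 23, Pitching at 20, Primary fermentation at 20, Conditioning at 24, Packaging at 29. The latest is hour 29.

29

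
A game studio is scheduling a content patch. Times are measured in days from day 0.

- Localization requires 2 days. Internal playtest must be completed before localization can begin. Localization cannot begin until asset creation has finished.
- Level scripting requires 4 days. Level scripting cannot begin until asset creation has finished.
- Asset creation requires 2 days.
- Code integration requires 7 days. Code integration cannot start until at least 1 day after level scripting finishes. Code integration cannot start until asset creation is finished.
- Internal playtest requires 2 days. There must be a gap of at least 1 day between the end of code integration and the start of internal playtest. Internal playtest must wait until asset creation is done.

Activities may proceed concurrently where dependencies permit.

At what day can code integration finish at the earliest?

14

Asset creation has no prerequisites, so it starts at day 0 and finishes at day 2.
After asset creation (finishes day 2), level scripting can start at day 2 and finishes at day 6.
Code integration needs all of level scripting (finishes day 6, plus 1-day gap → day 7); asset creation (finishes day 2). That puts its earliest start at day 7; it finishes at 7 + 7 = day 14.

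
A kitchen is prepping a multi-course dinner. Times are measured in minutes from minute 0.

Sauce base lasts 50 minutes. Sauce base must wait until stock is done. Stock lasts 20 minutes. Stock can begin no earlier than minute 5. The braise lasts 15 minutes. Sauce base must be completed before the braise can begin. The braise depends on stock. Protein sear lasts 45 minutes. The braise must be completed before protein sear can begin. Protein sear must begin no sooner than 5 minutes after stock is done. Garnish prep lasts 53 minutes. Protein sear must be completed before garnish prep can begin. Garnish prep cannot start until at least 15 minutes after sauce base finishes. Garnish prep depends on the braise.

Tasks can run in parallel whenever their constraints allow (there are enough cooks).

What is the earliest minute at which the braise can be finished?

After its own release at minute 5, stock can start at minute 5 and finishes at minute 25.
Sauce base cannot begin until stock (finishes minute 25). It runs from minute 25 to 25 + 50 = minute 75.
The braise needs all of sauce base (finishes minute 75); stock (finishes minute 25). That puts its earliest start at minute 75; it finishes at 75 + 15 = minute 90.

90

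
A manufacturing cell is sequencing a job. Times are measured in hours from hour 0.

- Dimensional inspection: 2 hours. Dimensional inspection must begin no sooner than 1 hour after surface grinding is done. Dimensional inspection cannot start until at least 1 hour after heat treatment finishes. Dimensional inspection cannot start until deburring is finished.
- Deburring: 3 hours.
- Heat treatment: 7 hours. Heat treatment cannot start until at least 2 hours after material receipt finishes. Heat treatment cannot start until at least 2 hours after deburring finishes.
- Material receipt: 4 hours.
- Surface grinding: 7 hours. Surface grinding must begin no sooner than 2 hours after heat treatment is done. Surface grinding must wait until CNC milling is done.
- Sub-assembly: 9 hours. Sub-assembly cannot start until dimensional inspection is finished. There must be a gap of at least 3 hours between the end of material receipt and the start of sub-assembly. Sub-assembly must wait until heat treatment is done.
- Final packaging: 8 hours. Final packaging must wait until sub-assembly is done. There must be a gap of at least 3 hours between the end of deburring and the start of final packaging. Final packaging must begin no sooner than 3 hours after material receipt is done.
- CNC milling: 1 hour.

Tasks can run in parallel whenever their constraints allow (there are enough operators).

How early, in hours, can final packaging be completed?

42

CNC milling has no prerequisites, so it starts at hour 0 and finishes at hour 1.
Deburring can start immediately at hour 0; it finishes at hour 3.
Material receipt can start immediately at hour 0; it finishes at hour 4.
For heat treatment: material receipt (finishes hour 4, plus 2-hour gap → hour 6); deburring (finishes hour 3, plus 2-hour gap → hour 5). Taking the maximum gives a start of hour 6, and it finishes at 6 + 7 = hour 13.
For surface grinding: heat treatment (finishes hour 13, plus 2-hour gap → hour 15); CNC milling (finishes hour 1). Taking the maximum gives a start of hour 15, and it finishes at 15 + 7 = hour 22.
For dimensional inspection: surface grinding (finishes hour 22, plus 1-hour gap → hour 23); heat treatment (finishes hour 13, plus 1-hour gap → hour 14); deburring (finishes hour 3). Taking the maximum gives a start of hour 23, and it finishes at 23 + 2 = hour 25.
Sub-assembly has to wait for dimensional inspection (finishes hour 25); material receipt (finishes hour 4, plus 3-hour gap → hour 7); heat treatment (finishes hour 13). The latest of these is hour 25, so sub-assembly runs hour 25 to 25 + 9 = hour 34.
Final packaging needs all of sub-assembly (finishes hour 34); deburring (finishes hour 3, plus 3-hour gap → hour 6); material receipt (finishes hour 4, plus 3-hour gap → hour 7). That puts its earliest start at hour 34; it finishes at 34 + 8 = hour 42.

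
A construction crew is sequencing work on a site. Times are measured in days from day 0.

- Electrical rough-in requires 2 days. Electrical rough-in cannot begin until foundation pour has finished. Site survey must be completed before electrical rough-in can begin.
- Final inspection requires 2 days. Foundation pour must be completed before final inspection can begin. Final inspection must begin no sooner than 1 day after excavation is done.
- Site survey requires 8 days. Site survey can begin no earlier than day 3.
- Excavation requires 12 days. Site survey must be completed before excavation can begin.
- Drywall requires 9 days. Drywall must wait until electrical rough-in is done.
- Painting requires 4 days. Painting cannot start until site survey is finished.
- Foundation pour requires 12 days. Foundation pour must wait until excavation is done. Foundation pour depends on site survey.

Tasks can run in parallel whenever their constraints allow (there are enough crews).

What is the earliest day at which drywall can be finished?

Site survey cannot begin until its own release at day 3. It runs from day 3 to 3 + 8 = day 11.
After site survey (finishes day 11), excavation can start at day 11 and finishes at day 23.
Foundation pour has to wait for excavation (finishes day 23); site survey (finishes day 11). The latest of these is day 23, so foundation pour runs day 23 to 23 + 12 = day 35.
Electrical rough-in needs all of foundation pour (finishes day 35); site survey (finishes day 11). That puts its earliest start at day 35; it finishes at 35 + 2 = day 37.
After electrical rough-in (finishes day 37), drywall can start at day 37 and finishes at day 46.

46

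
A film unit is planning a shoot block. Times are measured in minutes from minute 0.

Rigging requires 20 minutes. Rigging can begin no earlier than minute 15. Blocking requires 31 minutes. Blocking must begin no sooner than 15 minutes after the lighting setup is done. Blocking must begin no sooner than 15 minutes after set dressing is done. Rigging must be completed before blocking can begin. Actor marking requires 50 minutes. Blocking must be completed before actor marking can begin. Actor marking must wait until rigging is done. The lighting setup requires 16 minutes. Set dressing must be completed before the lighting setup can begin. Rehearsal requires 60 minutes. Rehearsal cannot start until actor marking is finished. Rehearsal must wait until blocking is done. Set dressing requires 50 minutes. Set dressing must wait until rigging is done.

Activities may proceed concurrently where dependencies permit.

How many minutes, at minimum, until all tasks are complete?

257

After its own release at minute 15, rigging can start at minute 15 and finishes at minute 35.
Set dressing cannot begin until rigging (finishes minute 35). It runs from minute 35 to 35 + 50 = minute 85.
The lighting setup waits on set dressing (finishes minute 85), so it starts at minute 85 and finishes at 85 + 16 = minute 101.
For blocking: the lighting setup (finishes minute 101, plus 15-minute gap → minute 116); set dressing (finishes minute 85, plus 15-minute gap → minute 100); rigging (finishes minute 35). Taking the maximum gives a start of minute 116, and it finishes at 116 + 31 = minute 147.
For actor marking: blocking (finishes minute 147); rigging (finishes minute 35). Taking the maximum gives a start of minute 147, and it finishes at 147 + 50 = minute 197.
Rehearsal cannot start until actor marking (finishes minute 197); blocking (finishes minute 147). The controlling bound is minute 197, so rehearsal finishes at 197 + 60 = minute 257.
All tasks are finished once the last one completes. Finish times: Rigging at 35, Set dressing at 85, The lighting setup at 101, Blocking at 147, Actor marking at 197, Rehearsal at 257. The latest is minute 257.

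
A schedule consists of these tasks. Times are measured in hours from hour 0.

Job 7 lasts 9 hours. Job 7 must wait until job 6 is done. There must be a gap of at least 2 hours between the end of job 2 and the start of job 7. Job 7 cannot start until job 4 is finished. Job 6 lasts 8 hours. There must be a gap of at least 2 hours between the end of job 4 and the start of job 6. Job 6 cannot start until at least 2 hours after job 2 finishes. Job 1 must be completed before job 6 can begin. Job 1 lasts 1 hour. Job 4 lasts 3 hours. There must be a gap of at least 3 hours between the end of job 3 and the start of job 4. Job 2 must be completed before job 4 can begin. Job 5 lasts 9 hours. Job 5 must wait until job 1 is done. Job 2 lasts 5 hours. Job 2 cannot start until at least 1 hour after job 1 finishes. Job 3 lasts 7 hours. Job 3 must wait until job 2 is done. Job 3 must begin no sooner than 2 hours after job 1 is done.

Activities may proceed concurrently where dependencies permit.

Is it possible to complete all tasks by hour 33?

No

Job 1 has no prerequisites, so it starts at hour 0 and finishes at hour 1.
Job 5 cannot begin until job 1 (finishes hour 1). It runs from hour 1 to 1 + 9 = hour 10.
After job 1 (finishes hour 1, plus 1-hour gap → hour 2), job 2 can start at hour 2 and finishes at hour 7.
For job 3: job 2 (finishes hour 7); job 1 (finishes hour 1, plus 2-hour gap → hour 3). Taking the maximum gives a start of hour 7, and it finishes at 7 + 7 = hour 14.
Job 4 needs all of job 3 (finishes hour 14, plus 3-hour gap → hour 17); job 2 (finishes hour 7). That puts its earliest start at hour 17; it finishes at 17 + 3 = hour 20.
Job 6 has to wait for job 4 (finishes hour 20, plus 2-hour gap → hour 22); job 2 (finishes hour 7, plus 2-hour gap → hour 9); job 1 (finishes hour 1). The latest of these is hour 22, so job 6 runs hour 22 to 22 + 8 = hour 30.
For job 7: job 6 (finishes hour 30); job 2 (finishes hour 7, plus 2-hour gap → hour 9); job 4 (finishes hour 20). Taking the maximum gives a start of hour 30, and it finishes at 30 + 9 = hour 39.
The earliest everything can be done is hour 39, which is after the deadline of 33, so it is not possible.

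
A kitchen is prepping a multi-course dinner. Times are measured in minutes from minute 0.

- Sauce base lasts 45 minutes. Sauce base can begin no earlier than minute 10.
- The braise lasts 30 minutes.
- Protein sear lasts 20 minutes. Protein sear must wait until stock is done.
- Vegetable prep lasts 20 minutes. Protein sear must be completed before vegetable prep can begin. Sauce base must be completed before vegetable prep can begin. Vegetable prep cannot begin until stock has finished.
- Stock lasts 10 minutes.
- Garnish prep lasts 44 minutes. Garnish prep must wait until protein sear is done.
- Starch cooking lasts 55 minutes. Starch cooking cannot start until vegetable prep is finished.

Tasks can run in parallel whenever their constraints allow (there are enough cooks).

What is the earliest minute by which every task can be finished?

130

Nothing blocks the braise, so it runs from minute 0 to minute 30.
Sauce base waits on its own release at minute 10, so it starts at minute 10 and finishes at 10 + 45 = minute 55.
Nothing blocks stock, so it runs from minute 0 to minute 10.
After stock (finishes minute 10), protein sear can start at minute 10 and finishes at minute 30.
Garnish prep cannot begin until protein sear (finishes minute 30). It runs from minute 30 to 30 + 44 = minute 74.
For vegetable prep: protein sear (finishes minute 30); sauce base (finishes minute 55); stock (finishes minute 10). Taking the maximum gives a start of minute 55, and it finishes at 55 + 20 = minute 75.
Starch cooking waits on vegetable prep (finishes minute 75), so it starts at minute 75 and finishes at 75 + 55 = minute 130.
All tasks are finished once the last one completes. Finish times: Stock at 10, Sauce base at 55, The braise at 30, Protein sear at 30, Vegetable prep at 75, Starch cooking at 130, Garnish prep at 74. The latest is minute 130.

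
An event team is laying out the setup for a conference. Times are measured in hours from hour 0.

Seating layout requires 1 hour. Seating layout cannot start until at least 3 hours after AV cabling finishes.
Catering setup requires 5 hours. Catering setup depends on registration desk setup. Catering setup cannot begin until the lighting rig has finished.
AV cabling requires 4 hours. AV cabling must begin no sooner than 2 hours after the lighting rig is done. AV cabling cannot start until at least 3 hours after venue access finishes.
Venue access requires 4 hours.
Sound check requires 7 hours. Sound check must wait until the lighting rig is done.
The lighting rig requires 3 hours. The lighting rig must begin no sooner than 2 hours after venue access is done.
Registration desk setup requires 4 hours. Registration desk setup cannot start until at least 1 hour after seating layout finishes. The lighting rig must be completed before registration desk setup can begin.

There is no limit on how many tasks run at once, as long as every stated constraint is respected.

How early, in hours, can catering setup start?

24

Venue access has no prerequisites, so it starts at hour 0 and finishes at hour 4.
After venue access (finishes hour 4, plus 2-hour gap → hour 6), the lighting rig can start at hour 6 and finishes at hour 9.
AV cabling has to wait for the lighting rig (finishes hour 9, plus 2-hour gap → hour 11); venue access (finishes hour 4, plus 3-hour gap → hour 7). The latest of these is hour 11, so AV cabling runs hour 11 to 11 + 4 = hour 15.
Seating layout cannot begin until AV cabling (finishes hour 15, plus 3-hour gap → hour 18). It runs from hour 18 to 18 + 1 = hour 19.
Registration desk setup needs all of seating layout (finishes hour 19, plus 1-hour gap → hour 20); the lighting rig (finishes hour 9). That puts its earliest start at hour 20; it finishes at 20 + 4 = hour 24.
Catering setup waits on registration desk setup (finishes hour 24); the lighting rig (finishes hour 9). The latest of these is hour 24, which is the earliest catering setup can start.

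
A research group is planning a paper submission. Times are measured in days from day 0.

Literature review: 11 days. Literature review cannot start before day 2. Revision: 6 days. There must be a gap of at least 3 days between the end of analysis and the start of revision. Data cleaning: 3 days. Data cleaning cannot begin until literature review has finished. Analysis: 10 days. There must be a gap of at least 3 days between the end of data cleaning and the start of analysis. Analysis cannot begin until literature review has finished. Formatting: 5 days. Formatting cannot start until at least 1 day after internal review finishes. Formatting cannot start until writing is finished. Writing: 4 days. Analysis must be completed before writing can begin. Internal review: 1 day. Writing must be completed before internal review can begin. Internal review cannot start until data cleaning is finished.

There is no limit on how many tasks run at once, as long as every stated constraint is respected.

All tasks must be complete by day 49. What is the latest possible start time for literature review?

11

To finish by day 49, formatting (duration 5) must start no later than day 44.
Internal review feeds into formatting (must start by day 44, minus 1-day gap → day 43); so internal review must finish by day 43 and therefore start by day 42.
Writing feeds internal review (must start by day 42); formatting (must start by day 44). Taking the minimum, writing must finish by day 42 and start by 42 − 4 = day 38.
Revision has no dependents, so it just needs to finish by day 49. Starting by 49 − 6 = day 43 achieves that.
For analysis: writing (must start by day 38); revision (must start by day 43, minus 3-day gap → day 40). The most restrictive is day 38; with a 10-day duration, analysis must start by day 28.
Data cleaning feeds analysis (must start by day 28, minus 3-day gap → day 25); internal review (must start by day 42). Taking the minimum, data cleaning must finish by day 25 and start by 25 − 3 = day 22.
Literature review feeds data cleaning (must start by day 22); analysis (must start by day 28). Taking the minimum, literature review must finish by day 22 and start by 22 − 11 = day 11.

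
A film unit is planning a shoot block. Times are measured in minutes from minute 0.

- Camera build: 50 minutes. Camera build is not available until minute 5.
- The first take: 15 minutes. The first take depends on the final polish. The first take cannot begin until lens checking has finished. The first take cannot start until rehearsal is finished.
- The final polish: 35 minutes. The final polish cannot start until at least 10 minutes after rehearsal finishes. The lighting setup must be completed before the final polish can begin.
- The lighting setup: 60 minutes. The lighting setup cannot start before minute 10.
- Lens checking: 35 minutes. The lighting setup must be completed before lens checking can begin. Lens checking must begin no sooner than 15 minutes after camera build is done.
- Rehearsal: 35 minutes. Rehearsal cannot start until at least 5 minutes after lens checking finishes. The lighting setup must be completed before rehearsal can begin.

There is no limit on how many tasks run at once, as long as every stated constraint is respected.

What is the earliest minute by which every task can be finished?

Camera build waits on its own release at minute 5, so it starts at minute 5 and finishes at 5 + 50 = minute 55.
The lighting setup waits on its own release at minute 10, so it starts at minute 10 and finishes at 10 + 60 = minute 70.
Lens checking cannot start until the lighting setup (finishes minute 70); camera build (finishes minute 55, plus 15-minute gap → minute 70). The controlling bound is minute 70, so lens checking finishes at 70 + 35 = minute 105.
Rehearsal needs all of lens checking (finishes minute 105, plus 5-minute gap → minute 110); the lighting setup (finishes minute 70). That puts its earliest start at minute 110; it finishes at 110 + 35 = minute 145.
The final polish needs all of rehearsal (finishes minute 145, plus 10-minute gap → minute 155); the lighting setup (finishes minute 70). That puts its earliest start at minute 155; it finishes at 155 + 35 = minute 190.
The first take needs all of the final polish (finishes minute 190); lens checking (finishes minute 105); rehearsal (finishes minute 145). That puts its earliest start at minute 190; it finishes at 190 + 15 = minute 205.
All tasks are finished once the last one completes. Finish times: The lighting setup at 70, Camera build at 55, Lens checking at 105, Rehearsal at 145, The final polish at 190, The first take at 205. The latest is minute 205.

205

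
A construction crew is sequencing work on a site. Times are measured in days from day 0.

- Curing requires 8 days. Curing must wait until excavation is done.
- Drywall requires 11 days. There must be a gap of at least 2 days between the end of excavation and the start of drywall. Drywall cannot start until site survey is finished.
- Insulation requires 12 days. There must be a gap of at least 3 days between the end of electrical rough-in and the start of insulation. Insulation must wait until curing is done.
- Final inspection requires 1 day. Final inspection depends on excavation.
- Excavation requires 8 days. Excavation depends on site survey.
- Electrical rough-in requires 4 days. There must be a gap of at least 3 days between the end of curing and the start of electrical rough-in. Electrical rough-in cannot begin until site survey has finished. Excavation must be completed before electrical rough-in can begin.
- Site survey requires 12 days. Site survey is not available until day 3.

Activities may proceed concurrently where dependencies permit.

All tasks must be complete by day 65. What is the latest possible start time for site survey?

Nothing follows insulation; the deadline of day 65 is its only limit. It must start by 65 − 12 = day 53.
Electrical rough-in must finish before insulation (must start by day 53, minus 3-day gap → day 50). With a 4-day duration, electrical rough-in must start by 50 − 4 = day 46.
For curing: electrical rough-in (must start by day 46, minus 3-day gap → day 43); insulation (must start by day 53). The most restrictive is day 43; with an 8-day duration, curing must start by day 35.
Nothing follows drywall; the deadline of day 65 is its only limit. It must start by 65 − 11 = day 54.
Final inspection has no dependents, so it just needs to finish by day 65. Starting by 65 − 1 = day 64 achieves that.
Excavation feeds curing (must start by day 35); electrical rough-in (must start by day 46); drywall (must start by day 54, minus 2-day gap → day 52); final inspection (must start by day 64). Taking the minimum, excavation must finish by day 35 and start by 35 − 8 = day 27.
Site survey has several dependents: excavation (must start by day 27); electrical rough-in (must start by day 46); drywall (must start by day 54). The earliest of those limits is day 27, so site survey must start by 27 − 12 = day 15.

15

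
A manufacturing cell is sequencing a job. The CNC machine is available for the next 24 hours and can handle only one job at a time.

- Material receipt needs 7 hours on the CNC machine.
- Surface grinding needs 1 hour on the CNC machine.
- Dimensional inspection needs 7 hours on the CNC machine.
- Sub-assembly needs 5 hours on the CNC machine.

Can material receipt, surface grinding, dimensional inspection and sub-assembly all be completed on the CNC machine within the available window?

Yes

Running back to back, the jobs need 7 + 1 + 7 + 5 = 20 hours on the CNC machine.
Since 20 ≤ 24, they fit within the window.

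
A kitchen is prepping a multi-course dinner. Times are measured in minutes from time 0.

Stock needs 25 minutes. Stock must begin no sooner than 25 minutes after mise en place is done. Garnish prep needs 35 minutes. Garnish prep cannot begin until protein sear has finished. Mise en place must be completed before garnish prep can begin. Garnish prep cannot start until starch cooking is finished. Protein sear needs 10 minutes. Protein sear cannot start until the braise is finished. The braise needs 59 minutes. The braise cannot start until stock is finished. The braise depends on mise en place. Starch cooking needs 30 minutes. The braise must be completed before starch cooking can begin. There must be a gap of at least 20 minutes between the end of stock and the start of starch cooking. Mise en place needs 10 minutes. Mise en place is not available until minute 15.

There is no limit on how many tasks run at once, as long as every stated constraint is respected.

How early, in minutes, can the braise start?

75

After its own release at minute 15, mise en place can start at minute 15 and finishes at minute 25.
Stock waits on mise en place (finishes minute 25, plus 25-minute gap → minute 50), so it starts at minute 50 and finishes at 50 + 25 = minute 75.
The braise waits on stock (finishes minute 75); mise en place (finishes minute 25). The latest of these is minute 75, which is the earliest the braise can start.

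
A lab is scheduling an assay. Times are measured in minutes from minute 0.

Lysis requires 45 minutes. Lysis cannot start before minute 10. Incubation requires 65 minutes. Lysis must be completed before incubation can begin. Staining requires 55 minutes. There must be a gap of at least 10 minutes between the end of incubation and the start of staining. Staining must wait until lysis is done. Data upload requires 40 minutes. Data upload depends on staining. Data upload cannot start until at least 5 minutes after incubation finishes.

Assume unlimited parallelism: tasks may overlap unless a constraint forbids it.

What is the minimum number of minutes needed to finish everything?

225

Lysis waits on its own release at minute 10, so it starts at minute 10 and finishes at 10 + 45 = minute 55.
After lysis (finishes minute 55), incubation can start at minute 55 and finishes at minute 120.
For staining: incubation (finishes minute 120, plus 10-minute gap → minute 130); lysis (finishes minute 55). Taking the maximum gives a start of minute 130, and it finishes at 130 + 55 = minute 185.
Data upload has to wait for staining (finishes minute 185); incubation (finishes minute 120, plus 5-minute gap → minute 125). The latest of these is minute 185, so data upload runs minute 185 to 185 + 40 = minute 225.
All tasks are finished once the last one completes. Finish times: Lysis at 55, Incubation at 120, Staining at 185, Data upload at 225. The latest is minute 225.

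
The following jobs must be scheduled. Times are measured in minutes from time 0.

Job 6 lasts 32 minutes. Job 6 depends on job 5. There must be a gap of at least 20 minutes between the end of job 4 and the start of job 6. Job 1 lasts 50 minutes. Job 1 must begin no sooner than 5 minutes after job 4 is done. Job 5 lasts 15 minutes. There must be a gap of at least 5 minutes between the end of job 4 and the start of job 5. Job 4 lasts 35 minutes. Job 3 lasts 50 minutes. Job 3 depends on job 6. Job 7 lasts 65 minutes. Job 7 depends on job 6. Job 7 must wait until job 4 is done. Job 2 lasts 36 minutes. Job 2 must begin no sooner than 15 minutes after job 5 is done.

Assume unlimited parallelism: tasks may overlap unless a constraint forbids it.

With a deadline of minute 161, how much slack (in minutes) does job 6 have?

Nothing blocks job 4, so it runs from minute 0 to minute 35.
Job 5 waits on job 4 (finishes minute 35, plus 5-minute gap → minute 40), so it starts at minute 40 and finishes at 40 + 15 = minute 55.
For job 6: job 5 (finishes minute 55); job 4 (finishes minute 35, plus 20-minute gap → minute 55). Taking the maximum gives a start of minute 55, and it finishes at 55 + 32 = minute 87.

Working backward from the deadline:
Nothing follows job 3; the deadline of minute 161 is its only limit. It must start by 161 − 50 = minute 111.
To finish by minute 161, job 7 (duration 65) must start no later than minute 96.
For job 6: job 3 (must start by minute 111); job 7 (must start by minute 96). The most restrictive is minute 96; with a 32-minute duration, job 6 must start by minute 64.
So job 6 can start as early as minute 55 and as late as minute 64, giving 64 − 55 = 9 minutes of slack.

9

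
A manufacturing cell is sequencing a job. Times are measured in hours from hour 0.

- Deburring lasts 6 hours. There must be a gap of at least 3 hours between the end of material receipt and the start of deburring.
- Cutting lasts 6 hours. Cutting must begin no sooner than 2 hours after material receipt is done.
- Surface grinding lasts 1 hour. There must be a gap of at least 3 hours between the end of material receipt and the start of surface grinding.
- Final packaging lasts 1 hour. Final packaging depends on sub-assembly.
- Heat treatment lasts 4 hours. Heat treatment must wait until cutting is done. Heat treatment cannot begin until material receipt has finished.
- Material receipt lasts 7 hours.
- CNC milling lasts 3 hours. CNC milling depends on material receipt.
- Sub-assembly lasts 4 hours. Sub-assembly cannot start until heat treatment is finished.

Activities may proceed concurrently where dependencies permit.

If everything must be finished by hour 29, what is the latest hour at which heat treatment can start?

Nothing follows final packaging; the deadline of hour 29 is its only limit. It must start by 29 − 1 = hour 28.
Sub-assembly has to be done before final packaging (must start by hour 28). That means finishing by hour 28, i.e. starting by 28 − 4 = hour 24.
Heat treatment feeds into sub-assembly (must start by hour 24); so heat treatment must finish by hour 24 and therefore start by hour 20.

20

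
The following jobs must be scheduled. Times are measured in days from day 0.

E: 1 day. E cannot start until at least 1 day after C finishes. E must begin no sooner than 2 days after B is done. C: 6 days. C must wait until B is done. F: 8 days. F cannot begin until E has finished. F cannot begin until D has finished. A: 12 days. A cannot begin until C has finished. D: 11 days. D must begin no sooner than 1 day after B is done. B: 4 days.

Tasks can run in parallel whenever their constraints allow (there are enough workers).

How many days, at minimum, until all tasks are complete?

B can start immediately at day 0; it finishes at day 4.
D waits on B (finishes day 4, plus 1-day gap → day 5), so it starts at day 5 and finishes at 5 + 11 = day 16.
C waits on B (finishes day 4), so it starts at day 4 and finishes at 4 + 6 = day 10.
E has to wait for C (finishes day 10, plus 1-day gap → day 11); B (finishes day 4, plus 2-day gap → day 6). The latest of these is day 11, so E runs day 11 to 11 + 1 = day 12.
F has to wait for E (finishes day 12); D (finishes day 16). The latest of these is day 16, so F runs day 16 to 16 + 8 = day 24.
A cannot begin until C (finishes day 10). It runs from day 10 to 10 + 12 = day 22.
All tasks are finished once the last one completes. Finish times: A at 22, B at 4, C at 10, D at 16, E at 12, F at 24. The latest is day 24.

24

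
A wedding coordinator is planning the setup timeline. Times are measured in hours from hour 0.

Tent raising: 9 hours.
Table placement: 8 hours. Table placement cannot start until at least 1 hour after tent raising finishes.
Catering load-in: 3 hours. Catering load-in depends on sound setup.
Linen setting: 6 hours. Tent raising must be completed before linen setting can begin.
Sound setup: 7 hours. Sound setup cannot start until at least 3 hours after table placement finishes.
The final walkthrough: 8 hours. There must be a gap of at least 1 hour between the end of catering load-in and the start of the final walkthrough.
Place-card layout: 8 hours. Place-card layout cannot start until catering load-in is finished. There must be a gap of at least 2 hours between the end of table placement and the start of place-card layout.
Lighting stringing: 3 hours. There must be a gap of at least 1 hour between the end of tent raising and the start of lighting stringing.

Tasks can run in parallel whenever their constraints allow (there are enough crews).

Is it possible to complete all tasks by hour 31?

No

Tent raising can start immediately at hour 0; it finishes at hour 9.
After tent raising (finishes hour 9, plus 1-hour gap → hour 10), lighting stringing can start at hour 10 and finishes at hour 13.
Linen setting cannot begin until tent raising (finishes hour 9). It runs from hour 9 to 9 + 6 = hour 15.
After tent raising (finishes hour 9, plus 1-hour gap → hour 10), table placement can start at hour 10 and finishes at hour 18.
After table placement (finishes hour 18, plus 3-hour gap → hour 21), sound setup can start at hour 21 and finishes at hour 28.
Catering load-in waits on sound setup (finishes hour 28), so it starts at hour 28 and finishes at 28 + 3 = hour 31.
After catering load-in (finishes hour 31, plus 1-hour gap → hour 32), the final walkthrough can start at hour 32 and finishes at hour 40.
Place-card layout has to wait for catering load-in (finishes hour 31); table placement (finishes hour 18, plus 2-hour gap → hour 20). The latest of these is hour 31, so place-card layout runs hour 31 to 31 + 8 = hour 39.
The earliest everything can be done is hour 40, which is after the deadline of 31, so it is not possible.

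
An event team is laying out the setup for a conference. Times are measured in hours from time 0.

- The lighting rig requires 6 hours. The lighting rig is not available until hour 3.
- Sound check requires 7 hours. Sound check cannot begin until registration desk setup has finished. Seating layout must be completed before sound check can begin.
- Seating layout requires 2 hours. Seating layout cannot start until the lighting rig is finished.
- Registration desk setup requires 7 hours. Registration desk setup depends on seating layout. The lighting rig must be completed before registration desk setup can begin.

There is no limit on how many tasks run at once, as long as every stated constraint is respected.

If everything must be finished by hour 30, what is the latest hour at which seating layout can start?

14

To finish by hour 30, sound check (duration 7) must start no later than hour 23.
Since sound check (must start by hour 23) depends on it, registration desk setup must finish by hour 23. Backing off its 7-hour duration gives a latest start of hour 16.
Seating layout must finish in time for registration desk setup (must start by hour 16); sound check (must start by hour 23). The tightest is hour 16, so seating layout must start by 16 − 2 = hour 14.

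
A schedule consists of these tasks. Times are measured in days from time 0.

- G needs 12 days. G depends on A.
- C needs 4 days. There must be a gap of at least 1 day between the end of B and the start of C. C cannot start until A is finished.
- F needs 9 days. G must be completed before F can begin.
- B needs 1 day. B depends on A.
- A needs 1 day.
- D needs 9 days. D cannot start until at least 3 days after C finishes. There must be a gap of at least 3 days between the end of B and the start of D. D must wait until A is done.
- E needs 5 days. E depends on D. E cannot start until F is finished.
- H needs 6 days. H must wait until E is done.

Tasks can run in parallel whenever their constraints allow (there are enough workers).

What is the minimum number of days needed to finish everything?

A can start immediately at day 0; it finishes at day 1.
G cannot begin until A (finishes day 1). It runs from day 1 to 1 + 12 = day 13.
After G (finishes day 13), F can start at day 13 and finishes at day 22.
B waits on A (finishes day 1), so it starts at day 1 and finishes at 1 + 1 = day 2.
C needs all of B (finishes day 2, plus 1-day gap → day 3); A (finishes day 1). That puts its earliest start at day 3; it finishes at 3 + 4 = day 7.
D has to wait for C (finishes day 7, plus 3-day gap → day 10); B (finishes day 2, plus 3-day gap → day 5); A (finishes day 1). The latest of these is day 10, so D runs day 10 to 10 + 9 = day 19.
E needs all of D (finishes day 19); F (finishes day 22). That puts its earliest start at day 22; it finishes at 22 + 5 = day 27.
After E (finishes day 27), H can start at day 27 and finishes at day 33.
All tasks are finished once the last one completes. Finish times: A at 1, B at 2, C at 7, D at 19, E at 27, F at 22, G at 13, H at 33. The latest is day 33.

33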